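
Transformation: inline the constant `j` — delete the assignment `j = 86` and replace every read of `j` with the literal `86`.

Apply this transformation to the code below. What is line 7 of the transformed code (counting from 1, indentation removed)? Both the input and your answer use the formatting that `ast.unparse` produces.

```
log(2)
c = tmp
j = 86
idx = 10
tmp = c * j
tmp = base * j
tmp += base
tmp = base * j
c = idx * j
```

Transformed code:
log(2)
c = tmp
idx = 10
tmp = c * 86
tmp = base * 86
tmp += base
tmp = base * 86
c = idx * 86

tmp = base * 86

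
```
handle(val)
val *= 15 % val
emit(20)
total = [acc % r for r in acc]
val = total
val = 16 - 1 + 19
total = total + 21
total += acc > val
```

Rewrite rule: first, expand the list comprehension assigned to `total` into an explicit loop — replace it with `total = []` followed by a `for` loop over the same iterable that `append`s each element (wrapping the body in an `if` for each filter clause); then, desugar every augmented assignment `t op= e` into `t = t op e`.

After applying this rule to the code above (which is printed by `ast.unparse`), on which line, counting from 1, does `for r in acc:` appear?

5

Transformed code:
handle(val)
val = val * (15 % val)
emit(20)
total = []
for r in acc:
    total.append(acc % r)
val = total
val = 16 - 1 + 19
total = total + 21
total = total + (acc > val)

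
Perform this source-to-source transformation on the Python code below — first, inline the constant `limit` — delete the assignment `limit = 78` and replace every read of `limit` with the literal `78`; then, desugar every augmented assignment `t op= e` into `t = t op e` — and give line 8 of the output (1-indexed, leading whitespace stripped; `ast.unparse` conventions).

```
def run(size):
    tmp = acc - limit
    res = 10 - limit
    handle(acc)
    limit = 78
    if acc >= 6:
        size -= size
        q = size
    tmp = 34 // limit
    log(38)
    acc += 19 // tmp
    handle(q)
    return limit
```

Transformed code:
def run(size):
    tmp = acc - 78
    res = 10 - 78
    handle(acc)
    if acc >= 6:
        size = size - size
        q = size
    tmp = 34 // 78
    log(38)
    acc = acc + 19 // tmp
    handle(q)
    return 78

tmp = 34 // 78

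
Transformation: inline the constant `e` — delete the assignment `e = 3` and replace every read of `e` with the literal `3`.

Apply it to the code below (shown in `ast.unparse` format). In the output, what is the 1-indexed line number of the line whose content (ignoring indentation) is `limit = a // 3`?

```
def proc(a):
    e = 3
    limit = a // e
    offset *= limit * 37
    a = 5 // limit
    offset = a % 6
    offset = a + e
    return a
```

2

Transformed code:
def proc(a):
    limit = a // 3
    offset *= limit * 37
    a = 5 // limit
    offset = a % 6
    offset = a + 3
    return a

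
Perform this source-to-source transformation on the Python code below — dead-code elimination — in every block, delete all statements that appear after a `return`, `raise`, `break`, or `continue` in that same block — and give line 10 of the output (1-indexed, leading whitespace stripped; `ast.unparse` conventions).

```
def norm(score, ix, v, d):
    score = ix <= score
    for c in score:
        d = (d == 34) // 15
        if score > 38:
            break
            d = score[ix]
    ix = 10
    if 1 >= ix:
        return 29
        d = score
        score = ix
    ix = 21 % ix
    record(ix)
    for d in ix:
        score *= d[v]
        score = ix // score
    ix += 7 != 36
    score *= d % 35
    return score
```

ix = 21 % ix

Transformed code:
def norm(score, ix, v, d):
    score = ix <= score
    for c in score:
        d = (d == 34) // 15
        if score > 38:
            break
    ix = 10
    if 1 >= ix:
        return 29
    ix = 21 % ix
    record(ix)
    for d in ix:
        score *= d[v]
        score = ix // score
    ix += 7 != 36
    score *= d % 35
    return score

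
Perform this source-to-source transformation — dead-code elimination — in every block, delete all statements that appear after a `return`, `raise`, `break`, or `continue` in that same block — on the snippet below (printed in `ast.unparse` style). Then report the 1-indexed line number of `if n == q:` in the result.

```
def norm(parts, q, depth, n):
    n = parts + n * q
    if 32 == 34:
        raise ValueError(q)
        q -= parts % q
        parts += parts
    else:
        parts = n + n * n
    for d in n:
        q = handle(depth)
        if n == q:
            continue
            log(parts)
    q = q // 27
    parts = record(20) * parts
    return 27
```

Transformed code:
def norm(parts, q, depth, n):
    n = parts + n * q
    if 32 == 34:
        raise ValueError(q)
    else:
        parts = n + n * n
    for d in n:
        q = handle(depth)
        if n == q:
            continue
    q = q // 27
    parts = record(20) * parts
    return 27

9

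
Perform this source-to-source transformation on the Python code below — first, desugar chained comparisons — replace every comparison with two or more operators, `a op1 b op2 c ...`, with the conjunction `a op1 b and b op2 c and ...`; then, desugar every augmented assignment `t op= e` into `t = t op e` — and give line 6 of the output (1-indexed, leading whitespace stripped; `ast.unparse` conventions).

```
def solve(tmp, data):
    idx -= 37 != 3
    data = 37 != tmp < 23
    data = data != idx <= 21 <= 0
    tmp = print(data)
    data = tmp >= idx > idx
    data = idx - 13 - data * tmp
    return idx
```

Transformed code:
def solve(tmp, data):
    idx = idx - (37 != 3)
    data = 37 != tmp and tmp < 23
    data = data != idx and idx <= 21 and (21 <= 0)
    tmp = print(data)
    data = tmp >= idx and idx > idx
    data = idx - 13 - data * tmp
    return idx

data = tmp >= idx and idx > idx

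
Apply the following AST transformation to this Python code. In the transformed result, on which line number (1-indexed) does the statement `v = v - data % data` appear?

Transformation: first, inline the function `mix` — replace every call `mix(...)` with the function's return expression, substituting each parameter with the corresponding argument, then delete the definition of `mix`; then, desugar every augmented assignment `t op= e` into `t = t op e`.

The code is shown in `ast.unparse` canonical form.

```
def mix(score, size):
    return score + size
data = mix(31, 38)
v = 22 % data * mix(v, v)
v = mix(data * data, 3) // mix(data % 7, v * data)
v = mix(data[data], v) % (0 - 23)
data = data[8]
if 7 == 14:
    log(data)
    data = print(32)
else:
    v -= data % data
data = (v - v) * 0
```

Transformed code:
data = 31 + 38
v = 22 % data * (v + v)
v = (data * data + 3) // (data % 7 + v * data)
v = (data[data] + v) % (0 - 23)
data = data[8]
if 7 == 14:
    log(data)
    data = print(32)
else:
    v = v - data % data
data = (v - v) * 0

10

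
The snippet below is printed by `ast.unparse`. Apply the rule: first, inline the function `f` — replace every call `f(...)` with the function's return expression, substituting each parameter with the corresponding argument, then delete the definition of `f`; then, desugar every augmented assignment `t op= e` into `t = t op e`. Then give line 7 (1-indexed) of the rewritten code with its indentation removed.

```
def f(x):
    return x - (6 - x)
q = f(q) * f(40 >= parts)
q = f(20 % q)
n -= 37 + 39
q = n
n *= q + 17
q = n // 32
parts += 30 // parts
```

parts = parts + 30 // parts

Transformed code:
q = (q - (6 - q)) * ((40 >= parts) - (6 - (40 >= parts)))
q = 20 % q - (6 - 20 % q)
n = n - (37 + 39)
q = n
n = n * (q + 17)
q = n // 32
parts = parts + 30 // parts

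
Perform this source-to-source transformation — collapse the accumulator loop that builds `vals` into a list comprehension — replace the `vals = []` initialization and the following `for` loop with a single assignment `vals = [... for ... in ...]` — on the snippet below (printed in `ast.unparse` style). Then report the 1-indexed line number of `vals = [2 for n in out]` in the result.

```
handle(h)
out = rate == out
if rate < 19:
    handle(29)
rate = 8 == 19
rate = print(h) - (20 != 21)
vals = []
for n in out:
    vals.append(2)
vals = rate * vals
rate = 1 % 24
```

Transformed code:
handle(h)
out = rate == out
if rate < 19:
    handle(29)
rate = 8 == 19
rate = print(h) - (20 != 21)
vals = [2 for n in out]
vals = rate * vals
rate = 1 % 24

7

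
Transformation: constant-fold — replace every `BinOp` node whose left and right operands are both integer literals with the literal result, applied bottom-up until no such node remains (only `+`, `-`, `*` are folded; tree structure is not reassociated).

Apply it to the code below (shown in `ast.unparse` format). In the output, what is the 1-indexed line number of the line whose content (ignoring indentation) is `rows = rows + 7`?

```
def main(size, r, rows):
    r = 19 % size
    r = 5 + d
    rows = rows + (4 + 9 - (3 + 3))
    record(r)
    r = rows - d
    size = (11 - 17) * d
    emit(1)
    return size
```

4

Transformed code:
def main(size, r, rows):
    r = 19 % size
    r = 5 + d
    rows = rows + 7
    record(r)
    r = rows - d
    size = -6 * d
    emit(1)
    return size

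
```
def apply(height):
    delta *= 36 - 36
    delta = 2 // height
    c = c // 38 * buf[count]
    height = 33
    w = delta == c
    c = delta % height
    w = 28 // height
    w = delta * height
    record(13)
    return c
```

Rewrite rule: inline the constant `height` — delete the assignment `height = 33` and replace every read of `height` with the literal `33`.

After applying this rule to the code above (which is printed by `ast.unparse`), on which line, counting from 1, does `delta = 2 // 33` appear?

Transformed code:
def apply(height):
    delta *= 36 - 36
    delta = 2 // 33
    c = c // 38 * buf[count]
    w = delta == c
    c = delta % 33
    w = 28 // 33
    w = delta * 33
    record(13)
    return c

3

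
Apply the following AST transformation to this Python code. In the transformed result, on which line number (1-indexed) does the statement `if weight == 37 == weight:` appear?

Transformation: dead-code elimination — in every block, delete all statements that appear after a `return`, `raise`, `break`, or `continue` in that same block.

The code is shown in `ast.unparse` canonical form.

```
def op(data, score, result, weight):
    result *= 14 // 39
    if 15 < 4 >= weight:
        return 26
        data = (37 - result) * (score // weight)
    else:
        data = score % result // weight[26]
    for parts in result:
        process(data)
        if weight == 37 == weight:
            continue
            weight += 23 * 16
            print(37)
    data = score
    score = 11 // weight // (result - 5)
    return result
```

9

Transformed code:
def op(data, score, result, weight):
    result *= 14 // 39
    if 15 < 4 >= weight:
        return 26
    else:
        data = score % result // weight[26]
    for parts in result:
        process(data)
        if weight == 37 == weight:
            continue
    data = score
    score = 11 // weight // (result - 5)
    return result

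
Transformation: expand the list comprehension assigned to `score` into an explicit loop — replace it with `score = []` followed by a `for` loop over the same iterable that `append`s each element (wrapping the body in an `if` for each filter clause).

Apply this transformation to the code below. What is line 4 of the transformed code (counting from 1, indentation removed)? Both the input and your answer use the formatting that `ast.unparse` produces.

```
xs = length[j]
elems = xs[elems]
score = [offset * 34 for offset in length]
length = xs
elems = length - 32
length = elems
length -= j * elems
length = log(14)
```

Transformed code:
xs = length[j]
elems = xs[elems]
score = []
for offset in length:
    score.append(offset * 34)
length = xs
elems = length - 32
length = elems
length -= j * elems
length = log(14)

for offset in length:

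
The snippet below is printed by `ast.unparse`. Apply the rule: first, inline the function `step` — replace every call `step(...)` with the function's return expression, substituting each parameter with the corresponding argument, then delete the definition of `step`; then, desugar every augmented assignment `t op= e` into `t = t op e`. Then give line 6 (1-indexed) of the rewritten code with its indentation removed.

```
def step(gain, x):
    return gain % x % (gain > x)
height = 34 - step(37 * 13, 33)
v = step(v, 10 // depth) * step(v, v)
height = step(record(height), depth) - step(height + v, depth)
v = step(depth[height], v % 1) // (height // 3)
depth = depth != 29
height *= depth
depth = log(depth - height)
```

Transformed code:
height = 34 - 37 * 13 % 33 % (37 * 13 > 33)
v = v % (10 // depth) % (v > 10 // depth) * (v % v % (v > v))
height = record(height) % depth % (record(height) > depth) - (height + v) % depth % (height + v > depth)
v = depth[height] % (v % 1) % (depth[height] > v % 1) // (height // 3)
depth = depth != 29
height = height * depth
depth = log(depth - height)

height = height * depth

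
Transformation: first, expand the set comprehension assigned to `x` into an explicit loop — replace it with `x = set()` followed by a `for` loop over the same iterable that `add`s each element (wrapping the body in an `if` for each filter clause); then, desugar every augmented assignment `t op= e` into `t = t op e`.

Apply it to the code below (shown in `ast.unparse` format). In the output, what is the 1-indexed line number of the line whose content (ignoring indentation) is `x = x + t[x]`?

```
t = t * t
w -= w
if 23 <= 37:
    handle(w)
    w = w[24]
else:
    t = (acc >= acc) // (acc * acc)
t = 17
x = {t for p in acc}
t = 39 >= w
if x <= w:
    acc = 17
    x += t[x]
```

15

Transformed code:
t = t * t
w = w - w
if 23 <= 37:
    handle(w)
    w = w[24]
else:
    t = (acc >= acc) // (acc * acc)
t = 17
x = set()
for p in acc:
    x.add(t)
t = 39 >= w
if x <= w:
    acc = 17
    x = x + t[x]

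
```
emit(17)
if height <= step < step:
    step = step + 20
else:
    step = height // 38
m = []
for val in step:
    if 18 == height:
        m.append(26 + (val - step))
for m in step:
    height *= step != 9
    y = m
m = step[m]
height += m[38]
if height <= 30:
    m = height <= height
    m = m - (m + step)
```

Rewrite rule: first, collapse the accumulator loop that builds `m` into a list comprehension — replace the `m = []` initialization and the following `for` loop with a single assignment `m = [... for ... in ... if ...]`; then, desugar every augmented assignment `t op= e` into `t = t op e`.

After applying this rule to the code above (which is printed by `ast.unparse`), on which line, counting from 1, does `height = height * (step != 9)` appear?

Transformed code:
emit(17)
if height <= step < step:
    step = step + 20
else:
    step = height // 38
m = [26 + (val - step) for val in step if 18 == height]
for m in step:
    height = height * (step != 9)
    y = m
m = step[m]
height = height + m[38]
if height <= 30:
    m = height <= height
    m = m - (m + step)

8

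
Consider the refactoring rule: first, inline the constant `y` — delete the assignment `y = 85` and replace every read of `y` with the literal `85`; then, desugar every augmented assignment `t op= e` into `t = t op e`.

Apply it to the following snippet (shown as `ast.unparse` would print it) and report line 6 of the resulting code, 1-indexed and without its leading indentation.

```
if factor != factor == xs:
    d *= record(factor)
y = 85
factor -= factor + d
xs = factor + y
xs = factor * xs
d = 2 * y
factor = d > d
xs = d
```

Transformed code:
if factor != factor == xs:
    d = d * record(factor)
factor = factor - (factor + d)
xs = factor + 85
xs = factor * xs
d = 2 * 85
factor = d > d
xs = d

d = 2 * 85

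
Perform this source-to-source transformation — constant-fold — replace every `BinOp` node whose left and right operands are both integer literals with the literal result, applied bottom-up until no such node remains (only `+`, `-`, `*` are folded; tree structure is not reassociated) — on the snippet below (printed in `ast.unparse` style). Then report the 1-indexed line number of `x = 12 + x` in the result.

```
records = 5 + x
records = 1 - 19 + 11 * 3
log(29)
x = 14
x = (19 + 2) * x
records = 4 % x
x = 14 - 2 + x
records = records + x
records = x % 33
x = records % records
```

7

Transformed code:
records = 5 + x
records = 15
log(29)
x = 14
x = 21 * x
records = 4 % x
x = 12 + x
records = records + x
records = x % 33
x = records % records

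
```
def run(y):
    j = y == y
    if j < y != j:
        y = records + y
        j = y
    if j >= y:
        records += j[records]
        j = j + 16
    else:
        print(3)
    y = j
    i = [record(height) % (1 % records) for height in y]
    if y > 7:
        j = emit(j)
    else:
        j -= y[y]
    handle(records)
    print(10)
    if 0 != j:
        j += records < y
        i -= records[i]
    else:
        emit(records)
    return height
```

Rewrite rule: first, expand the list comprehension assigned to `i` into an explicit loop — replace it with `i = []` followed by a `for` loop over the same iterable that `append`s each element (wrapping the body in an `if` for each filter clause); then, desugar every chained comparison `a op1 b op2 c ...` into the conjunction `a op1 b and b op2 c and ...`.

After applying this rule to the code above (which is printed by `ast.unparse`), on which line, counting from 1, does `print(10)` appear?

20

Transformed code:
def run(y):
    j = y == y
    if j < y and y != j:
        y = records + y
        j = y
    if j >= y:
        records += j[records]
        j = j + 16
    else:
        print(3)
    y = j
    i = []
    for height in y:
        i.append(record(height) % (1 % records))
    if y > 7:
        j = emit(j)
    else:
        j -= y[y]
    handle(records)
    print(10)
    if 0 != j:
        j += records < y
        i -= records[i]
    else:
        emit(records)
    return height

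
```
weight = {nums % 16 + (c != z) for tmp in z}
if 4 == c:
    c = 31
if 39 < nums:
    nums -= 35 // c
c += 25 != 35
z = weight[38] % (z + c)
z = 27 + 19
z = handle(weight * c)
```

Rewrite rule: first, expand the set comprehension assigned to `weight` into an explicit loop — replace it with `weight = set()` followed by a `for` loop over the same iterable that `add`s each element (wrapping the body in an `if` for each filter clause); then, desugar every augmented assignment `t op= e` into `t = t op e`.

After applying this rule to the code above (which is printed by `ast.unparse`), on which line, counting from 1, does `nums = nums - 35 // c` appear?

Transformed code:
weight = set()
for tmp in z:
    weight.add(nums % 16 + (c != z))
if 4 == c:
    c = 31
if 39 < nums:
    nums = nums - 35 // c
c = c + (25 != 35)
z = weight[38] % (z + c)
z = 27 + 19
z = handle(weight * c)

7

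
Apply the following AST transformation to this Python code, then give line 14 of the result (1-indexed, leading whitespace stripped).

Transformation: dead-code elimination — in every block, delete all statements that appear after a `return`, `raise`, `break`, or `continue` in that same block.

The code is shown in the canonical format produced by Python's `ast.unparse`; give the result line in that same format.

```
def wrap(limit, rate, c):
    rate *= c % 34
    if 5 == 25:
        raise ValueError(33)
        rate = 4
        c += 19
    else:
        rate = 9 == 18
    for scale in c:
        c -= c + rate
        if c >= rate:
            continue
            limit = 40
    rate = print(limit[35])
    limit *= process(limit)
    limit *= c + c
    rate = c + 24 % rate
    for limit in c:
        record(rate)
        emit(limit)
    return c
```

Transformed code:
def wrap(limit, rate, c):
    rate *= c % 34
    if 5 == 25:
        raise ValueError(33)
    else:
        rate = 9 == 18
    for scale in c:
        c -= c + rate
        if c >= rate:
            continue
    rate = print(limit[35])
    limit *= process(limit)
    limit *= c + c
    rate = c + 24 % rate
    for limit in c:
        record(rate)
        emit(limit)
    return c

rate = c + 24 % rate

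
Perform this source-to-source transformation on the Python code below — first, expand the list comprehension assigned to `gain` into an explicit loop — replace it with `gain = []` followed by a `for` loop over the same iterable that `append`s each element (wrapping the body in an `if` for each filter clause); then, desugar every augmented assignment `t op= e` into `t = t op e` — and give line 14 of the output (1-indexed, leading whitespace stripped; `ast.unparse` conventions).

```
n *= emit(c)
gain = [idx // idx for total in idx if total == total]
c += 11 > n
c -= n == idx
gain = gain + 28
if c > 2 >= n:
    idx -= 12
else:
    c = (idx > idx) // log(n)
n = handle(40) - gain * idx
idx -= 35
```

Transformed code:
n = n * emit(c)
gain = []
for total in idx:
    if total == total:
        gain.append(idx // idx)
c = c + (11 > n)
c = c - (n == idx)
gain = gain + 28
if c > 2 >= n:
    idx = idx - 12
else:
    c = (idx > idx) // log(n)
n = handle(40) - gain * idx
idx = idx - 35

idx = idx - 35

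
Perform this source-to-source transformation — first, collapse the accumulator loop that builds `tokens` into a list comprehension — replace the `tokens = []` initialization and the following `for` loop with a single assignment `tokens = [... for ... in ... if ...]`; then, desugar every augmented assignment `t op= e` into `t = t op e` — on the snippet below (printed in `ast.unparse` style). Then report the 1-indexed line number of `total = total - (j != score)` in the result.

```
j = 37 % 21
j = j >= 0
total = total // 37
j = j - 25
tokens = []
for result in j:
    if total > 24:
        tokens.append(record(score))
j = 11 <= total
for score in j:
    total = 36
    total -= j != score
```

9

Transformed code:
j = 37 % 21
j = j >= 0
total = total // 37
j = j - 25
tokens = [record(score) for result in j if total > 24]
j = 11 <= total
for score in j:
    total = 36
    total = total - (j != score)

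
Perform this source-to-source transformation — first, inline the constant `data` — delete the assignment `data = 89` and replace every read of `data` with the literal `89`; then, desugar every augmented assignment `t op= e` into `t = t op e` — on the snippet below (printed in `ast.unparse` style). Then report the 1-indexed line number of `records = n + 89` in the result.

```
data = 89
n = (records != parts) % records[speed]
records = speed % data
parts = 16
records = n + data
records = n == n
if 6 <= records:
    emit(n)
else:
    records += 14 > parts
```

Transformed code:
n = (records != parts) % records[speed]
records = speed % 89
parts = 16
records = n + 89
records = n == n
if 6 <= records:
    emit(n)
else:
    records = records + (14 > parts)

4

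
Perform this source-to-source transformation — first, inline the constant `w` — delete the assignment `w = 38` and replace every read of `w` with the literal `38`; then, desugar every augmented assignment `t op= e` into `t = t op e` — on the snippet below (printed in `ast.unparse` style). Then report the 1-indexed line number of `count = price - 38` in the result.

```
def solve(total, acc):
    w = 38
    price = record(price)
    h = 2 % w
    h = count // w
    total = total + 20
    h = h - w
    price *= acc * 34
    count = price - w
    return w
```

Transformed code:
def solve(total, acc):
    price = record(price)
    h = 2 % 38
    h = count // 38
    total = total + 20
    h = h - 38
    price = price * (acc * 34)
    count = price - 38
    return 38

8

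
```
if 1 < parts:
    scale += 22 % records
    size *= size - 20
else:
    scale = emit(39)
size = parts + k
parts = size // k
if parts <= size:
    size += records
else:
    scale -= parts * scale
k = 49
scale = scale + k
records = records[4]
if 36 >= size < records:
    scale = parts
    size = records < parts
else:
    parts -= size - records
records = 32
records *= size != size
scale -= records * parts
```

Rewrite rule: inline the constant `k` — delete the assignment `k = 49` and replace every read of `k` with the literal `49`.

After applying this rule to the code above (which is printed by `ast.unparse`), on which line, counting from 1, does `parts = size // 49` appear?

Transformed code:
if 1 < parts:
    scale += 22 % records
    size *= size - 20
else:
    scale = emit(39)
size = parts + 49
parts = size // 49
if parts <= size:
    size += records
else:
    scale -= parts * scale
scale = scale + 49
records = records[4]
if 36 >= size < records:
    scale = parts
    size = records < parts
else:
    parts -= size - records
records = 32
records *= size != size
scale -= records * parts

7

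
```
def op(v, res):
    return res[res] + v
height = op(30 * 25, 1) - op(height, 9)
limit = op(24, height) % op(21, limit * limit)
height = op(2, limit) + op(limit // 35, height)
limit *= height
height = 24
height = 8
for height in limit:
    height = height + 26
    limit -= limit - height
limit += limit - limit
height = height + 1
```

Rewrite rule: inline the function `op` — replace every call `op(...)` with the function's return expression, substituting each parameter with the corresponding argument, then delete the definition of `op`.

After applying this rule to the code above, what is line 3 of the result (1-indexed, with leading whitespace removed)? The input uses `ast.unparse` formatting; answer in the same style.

height = limit[limit] + 2 + (height[height] + limit // 35)

Transformed code:
height = 1[1] + 30 * 25 - (9[9] + height)
limit = (height[height] + 24) % ((limit * limit)[limit * limit] + 21)
height = limit[limit] + 2 + (height[height] + limit // 35)
limit *= height
height = 24
height = 8
for height in limit:
    height = height + 26
    limit -= limit - height
limit += limit - limit
height = height + 1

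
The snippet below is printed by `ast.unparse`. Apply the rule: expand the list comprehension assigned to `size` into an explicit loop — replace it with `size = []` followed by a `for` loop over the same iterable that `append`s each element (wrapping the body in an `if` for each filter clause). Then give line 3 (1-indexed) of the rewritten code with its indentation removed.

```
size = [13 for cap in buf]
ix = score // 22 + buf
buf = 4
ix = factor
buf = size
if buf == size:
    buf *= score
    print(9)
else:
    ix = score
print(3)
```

Transformed code:
size = []
for cap in buf:
    size.append(13)
ix = score // 22 + buf
buf = 4
ix = factor
buf = size
if buf == size:
    buf *= score
    print(9)
else:
    ix = score
print(3)

size.append(13)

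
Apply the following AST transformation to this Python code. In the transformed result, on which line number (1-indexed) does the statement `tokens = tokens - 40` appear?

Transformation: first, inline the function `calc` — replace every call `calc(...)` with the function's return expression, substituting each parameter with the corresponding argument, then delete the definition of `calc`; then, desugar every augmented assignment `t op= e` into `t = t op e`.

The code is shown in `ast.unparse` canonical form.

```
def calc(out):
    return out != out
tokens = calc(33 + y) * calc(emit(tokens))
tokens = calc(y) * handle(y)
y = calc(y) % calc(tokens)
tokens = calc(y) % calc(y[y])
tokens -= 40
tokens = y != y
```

5

Transformed code:
tokens = (33 + y != 33 + y) * (emit(tokens) != emit(tokens))
tokens = (y != y) * handle(y)
y = (y != y) % (tokens != tokens)
tokens = (y != y) % (y[y] != y[y])
tokens = tokens - 40
tokens = y != y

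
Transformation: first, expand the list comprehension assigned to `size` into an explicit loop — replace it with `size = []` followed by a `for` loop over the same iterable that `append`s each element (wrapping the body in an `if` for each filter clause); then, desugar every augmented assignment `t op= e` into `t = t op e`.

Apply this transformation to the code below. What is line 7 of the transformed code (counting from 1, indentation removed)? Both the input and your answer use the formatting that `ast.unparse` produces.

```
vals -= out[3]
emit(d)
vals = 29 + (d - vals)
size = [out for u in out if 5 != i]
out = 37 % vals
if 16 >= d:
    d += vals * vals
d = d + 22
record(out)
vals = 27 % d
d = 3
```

size.append(out)

Transformed code:
vals = vals - out[3]
emit(d)
vals = 29 + (d - vals)
size = []
for u in out:
    if 5 != i:
        size.append(out)
out = 37 % vals
if 16 >= d:
    d = d + vals * vals
d = d + 22
record(out)
vals = 27 % d
d = 3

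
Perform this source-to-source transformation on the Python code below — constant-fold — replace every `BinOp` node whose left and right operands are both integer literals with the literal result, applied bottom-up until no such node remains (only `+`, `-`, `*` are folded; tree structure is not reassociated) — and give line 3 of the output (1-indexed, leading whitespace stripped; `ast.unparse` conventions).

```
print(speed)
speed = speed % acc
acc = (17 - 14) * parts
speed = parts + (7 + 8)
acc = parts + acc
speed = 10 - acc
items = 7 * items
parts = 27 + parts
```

acc = 3 * parts

Transformed code:
print(speed)
speed = speed % acc
acc = 3 * parts
speed = parts + 15
acc = parts + acc
speed = 10 - acc
items = 7 * items
parts = 27 + parts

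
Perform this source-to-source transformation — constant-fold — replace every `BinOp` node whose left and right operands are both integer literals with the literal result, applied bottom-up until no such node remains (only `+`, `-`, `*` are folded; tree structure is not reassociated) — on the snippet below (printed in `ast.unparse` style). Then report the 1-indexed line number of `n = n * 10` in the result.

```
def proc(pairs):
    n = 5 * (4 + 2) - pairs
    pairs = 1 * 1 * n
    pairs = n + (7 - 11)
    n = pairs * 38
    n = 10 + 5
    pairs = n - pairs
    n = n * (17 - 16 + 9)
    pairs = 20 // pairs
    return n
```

8

Transformed code:
def proc(pairs):
    n = 30 - pairs
    pairs = 1 * n
    pairs = n + -4
    n = pairs * 38
    n = 15
    pairs = n - pairs
    n = n * 10
    pairs = 20 // pairs
    return n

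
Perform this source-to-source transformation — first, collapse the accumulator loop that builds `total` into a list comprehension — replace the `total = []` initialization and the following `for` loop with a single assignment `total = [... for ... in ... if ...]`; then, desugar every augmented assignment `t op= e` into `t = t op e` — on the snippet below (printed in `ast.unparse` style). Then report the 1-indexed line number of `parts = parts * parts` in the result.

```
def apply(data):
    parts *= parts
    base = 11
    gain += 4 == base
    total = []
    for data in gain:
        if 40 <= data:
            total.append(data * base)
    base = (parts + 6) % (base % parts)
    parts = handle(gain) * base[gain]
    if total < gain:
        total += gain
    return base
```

Transformed code:
def apply(data):
    parts = parts * parts
    base = 11
    gain = gain + (4 == base)
    total = [data * base for data in gain if 40 <= data]
    base = (parts + 6) % (base % parts)
    parts = handle(gain) * base[gain]
    if total < gain:
        total = total + gain
    return base

2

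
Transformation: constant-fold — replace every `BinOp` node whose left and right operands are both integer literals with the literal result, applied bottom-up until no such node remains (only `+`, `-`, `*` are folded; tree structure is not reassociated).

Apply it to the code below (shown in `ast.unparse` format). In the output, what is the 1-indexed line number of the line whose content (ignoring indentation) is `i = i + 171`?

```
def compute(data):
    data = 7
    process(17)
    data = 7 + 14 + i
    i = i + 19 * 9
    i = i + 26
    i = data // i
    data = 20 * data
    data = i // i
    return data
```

Transformed code:
def compute(data):
    data = 7
    process(17)
    data = 21 + i
    i = i + 171
    i = i + 26
    i = data // i
    data = 20 * data
    data = i // i
    return data

5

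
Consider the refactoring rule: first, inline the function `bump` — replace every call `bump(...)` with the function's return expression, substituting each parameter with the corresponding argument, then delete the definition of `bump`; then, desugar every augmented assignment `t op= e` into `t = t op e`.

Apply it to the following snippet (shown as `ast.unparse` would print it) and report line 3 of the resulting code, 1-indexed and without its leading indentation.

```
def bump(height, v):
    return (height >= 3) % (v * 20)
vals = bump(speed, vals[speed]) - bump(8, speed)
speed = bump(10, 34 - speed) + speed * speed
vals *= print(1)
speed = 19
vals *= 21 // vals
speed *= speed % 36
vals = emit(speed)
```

Transformed code:
vals = (speed >= 3) % (vals[speed] * 20) - (8 >= 3) % (speed * 20)
speed = (10 >= 3) % ((34 - speed) * 20) + speed * speed
vals = vals * print(1)
speed = 19
vals = vals * (21 // vals)
speed = speed * (speed % 36)
vals = emit(speed)

vals = vals * print(1)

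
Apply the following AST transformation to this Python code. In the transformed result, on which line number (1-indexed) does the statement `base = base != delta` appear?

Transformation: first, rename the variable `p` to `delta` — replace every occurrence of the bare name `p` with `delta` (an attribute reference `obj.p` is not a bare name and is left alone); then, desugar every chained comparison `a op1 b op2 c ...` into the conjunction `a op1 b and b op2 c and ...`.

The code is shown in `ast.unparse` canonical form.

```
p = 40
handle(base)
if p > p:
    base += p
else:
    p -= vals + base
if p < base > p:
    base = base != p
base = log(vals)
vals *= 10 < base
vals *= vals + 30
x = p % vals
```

Transformed code:
delta = 40
handle(base)
if delta > delta:
    base += delta
else:
    delta -= vals + base
if delta < base and base > delta:
    base = base != delta
base = log(vals)
vals *= 10 < base
vals *= vals + 30
x = delta % vals

8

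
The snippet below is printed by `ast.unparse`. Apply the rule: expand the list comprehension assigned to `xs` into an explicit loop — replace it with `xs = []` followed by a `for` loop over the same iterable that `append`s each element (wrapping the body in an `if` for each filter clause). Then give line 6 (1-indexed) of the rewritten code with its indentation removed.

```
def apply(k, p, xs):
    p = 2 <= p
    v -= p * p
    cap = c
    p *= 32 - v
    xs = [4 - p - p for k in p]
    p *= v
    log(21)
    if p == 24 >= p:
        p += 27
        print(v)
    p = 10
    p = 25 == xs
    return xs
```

Transformed code:
def apply(k, p, xs):
    p = 2 <= p
    v -= p * p
    cap = c
    p *= 32 - v
    xs = []
    for k in p:
        xs.append(4 - p - p)
    p *= v
    log(21)
    if p == 24 >= p:
        p += 27
        print(v)
    p = 10
    p = 25 == xs
    return xs

xs = []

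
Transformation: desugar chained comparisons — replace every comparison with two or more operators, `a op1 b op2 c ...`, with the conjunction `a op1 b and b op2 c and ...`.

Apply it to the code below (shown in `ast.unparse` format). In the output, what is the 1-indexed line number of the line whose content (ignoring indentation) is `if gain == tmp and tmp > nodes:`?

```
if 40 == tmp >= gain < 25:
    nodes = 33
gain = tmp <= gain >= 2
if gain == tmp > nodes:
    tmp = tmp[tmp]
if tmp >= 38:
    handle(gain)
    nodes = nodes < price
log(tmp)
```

Transformed code:
if 40 == tmp and tmp >= gain and (gain < 25):
    nodes = 33
gain = tmp <= gain and gain >= 2
if gain == tmp and tmp > nodes:
    tmp = tmp[tmp]
if tmp >= 38:
    handle(gain)
    nodes = nodes < price
log(tmp)

4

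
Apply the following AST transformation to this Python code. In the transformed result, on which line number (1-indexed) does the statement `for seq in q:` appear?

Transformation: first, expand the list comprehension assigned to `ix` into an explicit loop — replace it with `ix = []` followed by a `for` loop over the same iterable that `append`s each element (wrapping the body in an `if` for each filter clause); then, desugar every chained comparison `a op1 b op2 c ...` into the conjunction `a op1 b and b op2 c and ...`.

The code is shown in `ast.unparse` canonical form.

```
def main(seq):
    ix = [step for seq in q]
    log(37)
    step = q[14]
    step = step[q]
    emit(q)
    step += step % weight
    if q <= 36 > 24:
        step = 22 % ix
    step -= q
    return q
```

3

Transformed code:
def main(seq):
    ix = []
    for seq in q:
        ix.append(step)
    log(37)
    step = q[14]
    step = step[q]
    emit(q)
    step += step % weight
    if q <= 36 and 36 > 24:
        step = 22 % ix
    step -= q
    return q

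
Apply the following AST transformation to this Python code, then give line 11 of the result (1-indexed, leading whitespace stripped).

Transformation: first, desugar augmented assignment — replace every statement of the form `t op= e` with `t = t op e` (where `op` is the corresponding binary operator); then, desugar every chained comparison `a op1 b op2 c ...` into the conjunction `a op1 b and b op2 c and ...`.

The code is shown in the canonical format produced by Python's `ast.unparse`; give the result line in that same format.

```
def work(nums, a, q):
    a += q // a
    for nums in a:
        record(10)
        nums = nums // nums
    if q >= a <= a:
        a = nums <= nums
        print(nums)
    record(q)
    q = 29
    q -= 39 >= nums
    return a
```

q = q - (39 >= nums)

Transformed code:
def work(nums, a, q):
    a = a + q // a
    for nums in a:
        record(10)
        nums = nums // nums
    if q >= a and a <= a:
        a = nums <= nums
        print(nums)
    record(q)
    q = 29
    q = q - (39 >= nums)
    return a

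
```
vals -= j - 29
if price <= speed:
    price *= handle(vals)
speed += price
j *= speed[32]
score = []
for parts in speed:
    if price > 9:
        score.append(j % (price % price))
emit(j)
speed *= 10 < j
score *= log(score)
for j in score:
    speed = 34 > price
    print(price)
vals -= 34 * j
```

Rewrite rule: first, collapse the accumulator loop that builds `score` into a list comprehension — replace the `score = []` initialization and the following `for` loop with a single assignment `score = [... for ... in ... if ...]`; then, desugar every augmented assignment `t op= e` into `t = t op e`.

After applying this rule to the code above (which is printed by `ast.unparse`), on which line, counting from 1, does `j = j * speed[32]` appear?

Transformed code:
vals = vals - (j - 29)
if price <= speed:
    price = price * handle(vals)
speed = speed + price
j = j * speed[32]
score = [j % (price % price) for parts in speed if price > 9]
emit(j)
speed = speed * (10 < j)
score = score * log(score)
for j in score:
    speed = 34 > price
    print(price)
vals = vals - 34 * j

5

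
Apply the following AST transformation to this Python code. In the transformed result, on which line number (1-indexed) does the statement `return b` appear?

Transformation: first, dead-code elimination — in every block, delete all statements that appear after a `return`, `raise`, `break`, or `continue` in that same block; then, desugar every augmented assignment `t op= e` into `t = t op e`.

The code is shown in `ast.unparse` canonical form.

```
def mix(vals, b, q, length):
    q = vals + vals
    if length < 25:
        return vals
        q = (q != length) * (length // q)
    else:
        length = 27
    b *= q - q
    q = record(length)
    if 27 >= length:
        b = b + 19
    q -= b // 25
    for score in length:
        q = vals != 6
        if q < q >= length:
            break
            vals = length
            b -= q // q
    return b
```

Transformed code:
def mix(vals, b, q, length):
    q = vals + vals
    if length < 25:
        return vals
    else:
        length = 27
    b = b * (q - q)
    q = record(length)
    if 27 >= length:
        b = b + 19
    q = q - b // 25
    for score in length:
        q = vals != 6
        if q < q >= length:
            break
    return b

16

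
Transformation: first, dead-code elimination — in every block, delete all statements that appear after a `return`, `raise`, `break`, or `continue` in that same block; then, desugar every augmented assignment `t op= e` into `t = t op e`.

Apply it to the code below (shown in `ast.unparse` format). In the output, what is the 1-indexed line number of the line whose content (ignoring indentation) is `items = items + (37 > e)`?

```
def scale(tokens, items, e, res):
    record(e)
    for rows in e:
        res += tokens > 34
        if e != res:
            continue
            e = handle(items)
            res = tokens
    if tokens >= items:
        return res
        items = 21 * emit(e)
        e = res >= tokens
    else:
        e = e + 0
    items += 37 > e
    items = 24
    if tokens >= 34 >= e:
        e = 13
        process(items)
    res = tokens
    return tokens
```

Transformed code:
def scale(tokens, items, e, res):
    record(e)
    for rows in e:
        res = res + (tokens > 34)
        if e != res:
            continue
    if tokens >= items:
        return res
    else:
        e = e + 0
    items = items + (37 > e)
    items = 24
    if tokens >= 34 >= e:
        e = 13
        process(items)
    res = tokens
    return tokens

11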